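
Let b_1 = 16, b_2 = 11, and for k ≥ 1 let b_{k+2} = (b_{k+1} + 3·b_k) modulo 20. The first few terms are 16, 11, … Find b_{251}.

13

Listing terms: b_1 = 16, b_2 = 11, b_3 = 19, b_4 = 12, b_5 = 9, b_6 = 5, b_7 = 12, b_8 = 7, b_9 = 3, b_{10} = 4, b_{11} = 13, b_{12} = 5, b_{13} = 4, b_{14} = 19, b_{15} = 11, b_{16} = 8, b_{17} = 1, b_{18} = 5, b_{19} = 8, b_{20} = 3, b_{21} = 7, b_{22} = 16, b_{23} = 17, b_{24} = 5, b_{25} = 16, b_{26} = 11.
The sequence repeats with period 24.
So b_{251} = b_{1 + ((251-1) mod 24)} = b_{11} = 13.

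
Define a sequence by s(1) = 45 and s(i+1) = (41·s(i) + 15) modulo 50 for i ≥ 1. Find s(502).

10

We have s(1) = 45,  s(2) = 10,  s(3) = 25,  s(4) = 40,  s(5) = 5,  s(6) = 20,  s(7) = 35,  s(8) = 0,  s(9) = 15,  s(10) = 30,  s(11) = 45.
The sequence repeats with period 10.
So s(502) = s(1 + ((502-1) mod 10)) = s(2) = 10.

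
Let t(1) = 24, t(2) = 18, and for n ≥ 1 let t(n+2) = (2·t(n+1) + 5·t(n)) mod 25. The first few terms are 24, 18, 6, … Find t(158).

8

t(1) = 24,  t(2) = 18,  t(3) = 6,  t(4) = 2,  t(5) = 9,  t(6) = 3,  t(7) = 1,  t(8) = 17,  t(9) = 14,  t(10) = 13,  t(11) = 21,  t(12) = 7,  t(13) = 19,  t(14) = 23,  t(15) = 16,  t(16) = 22,  t(17) = 24,  t(18) = 8,  t(19) = 11,  t(20) = 12,  t(21) = 4,  t(22) = 18,  t(23) = 6.
Since (t(22), t(23)) = (t(2), t(3)) = (18, 6) (two consecutive terms determine the rest), the sequence is eventually periodic: after a pre-period of length 1 it cycles with period 20.
For n ≥ 2, t(n) depends only on (n - 2) mod 20. (158 - 2) mod 20 = 16, so t(158) = t(18) = 8.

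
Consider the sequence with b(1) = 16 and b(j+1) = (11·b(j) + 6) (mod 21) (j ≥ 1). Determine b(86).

Listing terms: b(1) = 16; b(2) = 14; b(3) = 13; b(4) = 2; b(5) = 7; b(6) = 20; b(7) = 16.
The sequence repeats with period 6.
(86 - 1) mod 6 = 1, so b(86) = b(2) = 14.

14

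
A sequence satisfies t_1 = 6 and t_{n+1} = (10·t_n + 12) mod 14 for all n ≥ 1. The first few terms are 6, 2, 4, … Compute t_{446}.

2

We have t_1 = 6, t_2 = 2, t_3 = 4, t_4 = 10, t_5 = 0, t_6 = 12, t_7 = 6.
The sequence repeats with period 6.
So t_{446} = t_{1 + ((446-1) mod 6)} = t_2 = 2.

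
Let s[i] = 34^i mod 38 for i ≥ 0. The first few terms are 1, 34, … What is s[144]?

We have s[0] = 1; s[1] = 34; s[2] = 16; s[3] = 12; s[4] = 28; s[5] = 2; s[6] = 30; s[7] = 32; s[8] = 24; s[9] = 18; s[10] = 4; s[11] = 22; s[12] = 26; s[13] = 10; s[14] = 36; s[15] = 8; s[16] = 6; s[17] = 14; s[18] = 20; s[19] = 34.
Since s[19] = s[1] = 34, the sequence is eventually periodic: after a pre-period of length 1 it cycles with period 18.
For i ≥ 1, s[i] depends only on (i - 1) mod 18. (144 - 1) mod 18 = 17, so s[144] = s[18] = 20.

20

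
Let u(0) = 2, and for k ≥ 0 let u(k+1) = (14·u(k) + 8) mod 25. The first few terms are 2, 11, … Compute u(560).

2

Computing terms: u(0) = 2, u(1) = 11, u(2) = 12, u(3) = 1, u(4) = 22, u(5) = 16, u(6) = 7, u(7) = 6, u(8) = 17, u(9) = 21, u(10) = 2.
The sequence repeats with period 10.
(560 - 0) mod 10 = 0, so u(560) = u(0) = 2.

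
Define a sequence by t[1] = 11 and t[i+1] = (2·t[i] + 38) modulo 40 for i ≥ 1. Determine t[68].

34

We have t[1] = 11; t[2] = 20; t[3] = 38; t[4] = 34; t[5] = 26; t[6] = 10; t[7] = 18; t[8] = 34.
Since t[8] = t[4] = 34, the sequence is eventually periodic: after a pre-period of length 3 it cycles with period 4.
For i ≥ 4, t[i] depends only on (i - 4) mod 4. (68 - 4) mod 4 = 0, so t[68] = t[4] = 34.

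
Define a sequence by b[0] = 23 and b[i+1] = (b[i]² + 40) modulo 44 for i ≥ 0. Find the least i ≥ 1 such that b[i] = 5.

Computing terms: b[0] = 23, b[1] = 41, b[2] = 5, b[3] = 21, b[4] = 41.
Since b[4] = b[1] = 41, the sequence is eventually periodic: after a pre-period of length 1 it cycles with period 3.
The value 5 first appears (with i ≥ 1) at b[2].

2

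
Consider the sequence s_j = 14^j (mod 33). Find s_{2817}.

Listing terms: s_1 = 14, s_2 = 31, s_3 = 5, s_4 = 4, s_5 = 23, s_6 = 25, s_7 = 20, s_8 = 16, s_9 = 26, s_{10} = 1, s_{11} = 14.
Since s_{11} = s_1 = 14, the sequence is periodic with period 10.
So s_{2817} = s_{1 + ((2817-1) mod 10)} = s_7 = 20.

20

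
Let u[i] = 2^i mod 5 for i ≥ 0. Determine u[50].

u[0] = 1,  u[1] = 2,  u[2] = 4,  u[3] = 3,  u[4] = 1.
The sequence repeats with period 4.
So u[50] = u[0 + ((50-0) mod 4)] = u[2] = 4.

4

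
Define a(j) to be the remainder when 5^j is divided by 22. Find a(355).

1

Listing terms: a(1) = 5,  a(2) = 3,  a(3) = 15,  a(4) = 9,  a(5) = 1,  a(6) = 5.
The sequence repeats with period 5.
So a(355) = a(1 + ((355-1) mod 5)) = a(5) = 1.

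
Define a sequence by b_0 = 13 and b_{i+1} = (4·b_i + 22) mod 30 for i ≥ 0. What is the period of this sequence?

b_0 = 13; b_1 = 14; b_2 = 18; b_3 = 4; b_4 = 8; b_5 = 24; b_6 = 28; b_7 = 14.
Since b_7 = b_1 = 14, the sequence is eventually periodic: after a pre-period of length 1 it cycles with period 6.

6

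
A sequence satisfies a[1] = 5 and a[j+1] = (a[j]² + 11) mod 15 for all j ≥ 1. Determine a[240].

12

Computing terms: a[1] = 5, a[2] = 6, a[3] = 2, a[4] = 0, a[5] = 11, a[6] = 12, a[7] = 5.
Since a[7] = a[1] = 5, the sequence is periodic with period 6.
(240 - 1) mod 6 = 5, so a[240] = a[6] = 12.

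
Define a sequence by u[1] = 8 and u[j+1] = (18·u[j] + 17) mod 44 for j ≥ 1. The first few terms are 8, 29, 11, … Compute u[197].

We have u[1] = 8,  u[2] = 29,  u[3] = 11,  u[4] = 39,  u[5] = 15,  u[6] = 23,  u[7] = 35,  u[8] = 31,  u[9] = 3,  u[10] = 27,  u[11] = 19,  u[12] = 7,  u[13] = 11.
Since u[13] = u[3] = 11, the sequence is eventually periodic: after a pre-period of length 2 it cycles with period 10.
For j ≥ 3, u[j] depends only on (j - 3) mod 10. (197 - 3) mod 10 = 4, so u[197] = u[7] = 35.

35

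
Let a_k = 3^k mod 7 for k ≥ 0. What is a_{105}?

6

Computing terms: a_0 = 1,  a_1 = 3,  a_2 = 2,  a_3 = 6,  a_4 = 4,  a_5 = 5,  a_6 = 1.
Since a_6 = a_0 = 1, the sequence is periodic with period 6.
So a_{105} = a_{0 + ((105-0) mod 6)} = a_3 = 6.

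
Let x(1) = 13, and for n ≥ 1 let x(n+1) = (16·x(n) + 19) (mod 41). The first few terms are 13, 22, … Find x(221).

Computing terms: x(1) = 13, x(2) = 22, x(3) = 2, x(4) = 10, x(5) = 15, x(6) = 13.
The sequence repeats with period 5.
(221 - 1) mod 5 = 0, so x(221) = x(1) = 13.

13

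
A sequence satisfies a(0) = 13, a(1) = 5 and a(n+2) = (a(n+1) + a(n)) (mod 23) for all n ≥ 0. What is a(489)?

We have a(0) = 13, a(1) = 5, a(2) = 18, a(3) = 0, a(4) = 18, a(5) = 18, a(6) = 13, a(7) = 8, a(8) = 21, a(9) = 6, a(10) = 4, a(11) = 10, a(12) = 14, a(13) = 1, a(14) = 15, a(15) = 16, a(16) = 8, a(17) = 1, a(18) = 9, a(19) = 10, a(20) = 19, a(21) = 6, a(22) = 2, a(23) = 8, a(24) = 10, a(25) = 18, a(26) = 5, a(27) = 0, a(28) = 5, a(29) = 5, a(30) = 10, a(31) = 15, a(32) = 2, a(33) = 17, a(34) = 19, a(35) = 13, a(36) = 9, a(37) = 22, a(38) = 8, a(39) = 7, a(40) = 15, a(41) = 22, a(42) = 14, a(43) = 13, a(44) = 4, a(45) = 17, a(46) = 21, a(47) = 15, a(48) = 13, a(49) = 5.
The sequence repeats with period 48.
(489 - 0) mod 48 = 9, so a(489) = a(9) = 6.

6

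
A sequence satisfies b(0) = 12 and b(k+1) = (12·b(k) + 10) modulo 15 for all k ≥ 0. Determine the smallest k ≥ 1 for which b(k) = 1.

3

b(0) = 12,  b(1) = 4,  b(2) = 13,  b(3) = 1,  b(4) = 7,  b(5) = 4.
Since b(5) = b(1) = 4, the sequence is eventually periodic: after a pre-period of length 1 it cycles with period 4.
The value 1 first appears (with k ≥ 1) at b(3).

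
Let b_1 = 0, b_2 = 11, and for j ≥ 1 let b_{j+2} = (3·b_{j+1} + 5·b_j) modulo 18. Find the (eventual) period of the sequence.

12

Computing terms: b_1 = 0,  b_2 = 11,  b_3 = 15,  b_4 = 10,  b_5 = 15,  b_6 = 5,  b_7 = 0,  b_8 = 7,  b_9 = 3,  b_{10} = 8,  b_{11} = 3,  b_{12} = 13,  b_{13} = 0,  b_{14} = 11.
Since (b_{13}, b_{14}) = (b_1, b_2) = (0, 11) (two consecutive terms determine the rest), the sequence is periodic with period 12.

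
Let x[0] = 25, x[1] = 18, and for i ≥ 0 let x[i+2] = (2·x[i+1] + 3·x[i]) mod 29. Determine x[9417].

Computing terms: x[0] = 25,  x[1] = 18,  x[2] = 24,  x[3] = 15,  x[4] = 15,  x[5] = 17,  x[6] = 21,  x[7] = 6,  x[8] = 17,  x[9] = 23,  x[10] = 10,  x[11] = 2,  x[12] = 5,  x[13] = 16,  x[14] = 18,  x[15] = 26,  x[16] = 19,  x[17] = 0,  x[18] = 28,  x[19] = 27,  x[20] = 22,  x[21] = 9,  x[22] = 26,  x[23] = 21,  x[24] = 4,  x[25] = 13,  x[26] = 9,  x[27] = 28,  x[28] = 25,  x[29] = 18.
Since (x[28], x[29]) = (x[0], x[1]) = (25, 18) (two consecutive terms determine the rest), the sequence is periodic with period 28.
(9417 - 0) mod 28 = 9, so x[9417] = x[9] = 23.

23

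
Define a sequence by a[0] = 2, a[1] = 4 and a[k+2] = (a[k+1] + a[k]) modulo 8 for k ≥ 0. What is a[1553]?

2

a[0] = 2; a[1] = 4; a[2] = 6; a[3] = 2; a[4] = 0; a[5] = 2; a[6] = 2; a[7] = 4.
The sequence repeats with period 6.
(1553 - 0) mod 6 = 5, so a[1553] = a[5] = 2.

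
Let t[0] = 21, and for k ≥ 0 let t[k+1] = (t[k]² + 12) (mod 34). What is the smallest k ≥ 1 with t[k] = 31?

Computing terms: t[0] = 21; t[1] = 11; t[2] = 31; t[3] = 21.
The sequence repeats with period 3.
The value 31 first appears (with k ≥ 1) at t[2].

2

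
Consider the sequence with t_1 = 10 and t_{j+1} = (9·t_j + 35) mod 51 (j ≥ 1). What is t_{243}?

t_1 = 10; t_2 = 23; t_3 = 38; t_4 = 20; t_5 = 11; t_6 = 32; t_7 = 17; t_8 = 35; t_9 = 44; t_{10} = 23.
Since t_{10} = t_2 = 23, the sequence is eventually periodic: after a pre-period of length 1 it cycles with period 8.
For j ≥ 2, t_j depends only on (j - 2) mod 8. (243 - 2) mod 8 = 1, so t_{243} = t_3 = 38.

38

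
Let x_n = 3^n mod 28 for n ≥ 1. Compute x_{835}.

x_1 = 3; x_2 = 9; x_3 = 27; x_4 = 25; x_5 = 19; x_6 = 1; x_7 = 3.
Since x_7 = x_1 = 3, the sequence is periodic with period 6.
So x_{835} = x_{1 + ((835-1) mod 6)} = x_1 = 3.

3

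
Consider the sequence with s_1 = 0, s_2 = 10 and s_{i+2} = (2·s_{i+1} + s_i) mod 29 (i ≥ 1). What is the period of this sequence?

20

We have s_1 = 0; s_2 = 10; s_3 = 20; s_4 = 21; s_5 = 4; s_6 = 0; s_7 = 4; s_8 = 8; s_9 = 20; s_{10} = 19; s_{11} = 0; s_{12} = 19; s_{13} = 9; s_{14} = 8; s_{15} = 25; s_{16} = 0; s_{17} = 25; s_{18} = 21; s_{19} = 9; s_{20} = 10; s_{21} = 0; s_{22} = 10.
The sequence repeats with period 20.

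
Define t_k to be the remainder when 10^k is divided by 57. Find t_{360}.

1

t_0 = 1, t_1 = 10, t_2 = 43, t_3 = 31, t_4 = 25, t_5 = 22, t_6 = 49, t_7 = 34, t_8 = 55, t_9 = 37, t_{10} = 28, t_{11} = 52, t_{12} = 7, t_{13} = 13, t_{14} = 16, t_{15} = 46, t_{16} = 4, t_{17} = 40, t_{18} = 1.
Since t_{18} = t_0 = 1, the sequence is periodic with period 18.
So t_{360} = t_{0 + ((360-0) mod 18)} = t_0 = 1.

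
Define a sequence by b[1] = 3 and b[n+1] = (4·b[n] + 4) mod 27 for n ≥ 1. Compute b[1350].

20

We have b[1] = 3, b[2] = 16, b[3] = 14, b[4] = 6, b[5] = 1, b[6] = 8, b[7] = 9, b[8] = 13, b[9] = 2, b[10] = 12, b[11] = 25, b[12] = 23, b[13] = 15, b[14] = 10, b[15] = 17, b[16] = 18, b[17] = 22, b[18] = 11, b[19] = 21, b[20] = 7, b[21] = 5, b[22] = 24, b[23] = 19, b[24] = 26, b[25] = 0, b[26] = 4, b[27] = 20, b[28] = 3.
Since b[28] = b[1] = 3, the sequence is periodic with period 27.
(1350 - 1) mod 27 = 26, so b[1350] = b[27] = 20.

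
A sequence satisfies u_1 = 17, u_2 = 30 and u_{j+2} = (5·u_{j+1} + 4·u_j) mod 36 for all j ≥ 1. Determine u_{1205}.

10

We have u_1 = 17; u_2 = 30; u_3 = 2; u_4 = 22; u_5 = 10; u_6 = 30; u_7 = 10; u_8 = 26; u_9 = 26; u_{10} = 18; u_{11} = 14; u_{12} = 34; u_{13} = 10; u_{14} = 6; u_{15} = 34; u_{16} = 14; u_{17} = 26; u_{18} = 6; u_{19} = 26; u_{20} = 10; u_{21} = 10; u_{22} = 18; u_{23} = 22; u_{24} = 2; u_{25} = 26; u_{26} = 30; u_{27} = 2.
Since (u_{26}, u_{27}) = (u_2, u_3) = (30, 2) (two consecutive terms determine the rest), the sequence is eventually periodic: after a pre-period of length 1 it cycles with period 24.
For j ≥ 2, u_j depends only on (j - 2) mod 24. (1205 - 2) mod 24 = 3, so u_{1205} = u_5 = 10.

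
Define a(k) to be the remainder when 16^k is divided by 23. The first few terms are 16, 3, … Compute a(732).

We have a(1) = 16, a(2) = 3, a(3) = 2, a(4) = 9, a(5) = 6, a(6) = 4, a(7) = 18, a(8) = 12, a(9) = 8, a(10) = 13, a(11) = 1, a(12) = 16.
Since a(12) = a(1) = 16, the sequence is periodic with period 11.
So a(732) = a(1 + ((732-1) mod 11)) = a(6) = 4.

4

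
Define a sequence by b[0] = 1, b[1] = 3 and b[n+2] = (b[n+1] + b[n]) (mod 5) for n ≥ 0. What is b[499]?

Computing terms: b[0] = 1; b[1] = 3; b[2] = 4; b[3] = 2; b[4] = 1; b[5] = 3.
The sequence repeats with period 4.
(499 - 0) mod 4 = 3, so b[499] = b[3] = 2.

2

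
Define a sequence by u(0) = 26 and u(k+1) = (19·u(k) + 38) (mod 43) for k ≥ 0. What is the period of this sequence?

42

We have u(0) = 26, u(1) = 16, u(2) = 41, u(3) = 0, u(4) = 38, u(5) = 29, u(6) = 30, u(7) = 6, u(8) = 23, u(9) = 2, u(10) = 33, u(11) = 20, u(12) = 31, u(13) = 25, u(14) = 40, u(15) = 24, u(16) = 21, u(17) = 7, u(18) = 42, u(19) = 19, u(20) = 12, u(21) = 8, u(22) = 18, u(23) = 36, u(24) = 34, u(25) = 39, u(26) = 5, u(27) = 4, u(28) = 28, u(29) = 11, u(30) = 32, u(31) = 1, u(32) = 14, u(33) = 3, u(34) = 9, u(35) = 37, u(36) = 10, u(37) = 13, u(38) = 27, u(39) = 35, u(40) = 15, u(41) = 22, u(42) = 26.
Since u(42) = u(0) = 26, the sequence is periodic with period 42.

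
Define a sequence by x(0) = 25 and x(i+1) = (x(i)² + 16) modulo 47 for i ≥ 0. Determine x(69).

We have x(0) = 25,  x(1) = 30,  x(2) = 23,  x(3) = 28,  x(4) = 1,  x(5) = 17,  x(6) = 23.
Since x(6) = x(2) = 23, the sequence is eventually periodic: after a pre-period of length 2 it cycles with period 4.
For i ≥ 2, x(i) depends only on (i - 2) mod 4. (69 - 2) mod 4 = 3, so x(69) = x(5) = 17.

17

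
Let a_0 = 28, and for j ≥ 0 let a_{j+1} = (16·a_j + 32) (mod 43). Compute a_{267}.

7

a_0 = 28, a_1 = 7, a_2 = 15, a_3 = 14, a_4 = 41, a_5 = 0, a_6 = 32, a_7 = 28.
Since a_7 = a_0 = 28, the sequence is periodic with period 7.
(267 - 0) mod 7 = 1, so a_{267} = a_1 = 7.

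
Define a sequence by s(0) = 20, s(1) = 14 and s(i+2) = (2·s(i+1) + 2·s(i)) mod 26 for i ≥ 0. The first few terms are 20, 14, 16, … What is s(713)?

8

Computing terms: s(0) = 20, s(1) = 14, s(2) = 16, s(3) = 8, s(4) = 22, s(5) = 8, s(6) = 8, s(7) = 6, s(8) = 2, s(9) = 16, s(10) = 10, s(11) = 0, s(12) = 20, s(13) = 14.
The sequence repeats with period 12.
So s(713) = s(0 + ((713-0) mod 12)) = s(5) = 8.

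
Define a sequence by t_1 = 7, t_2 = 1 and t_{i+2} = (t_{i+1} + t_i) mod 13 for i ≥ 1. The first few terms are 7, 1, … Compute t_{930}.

t_1 = 7,  t_2 = 1,  t_3 = 8,  t_4 = 9,  t_5 = 4,  t_6 = 0,  t_7 = 4,  t_8 = 4,  t_9 = 8,  t_{10} = 12,  t_{11} = 7,  t_{12} = 6,  t_{13} = 0,  t_{14} = 6,  t_{15} = 6,  t_{16} = 12,  t_{17} = 5,  t_{18} = 4,  t_{19} = 9,  t_{20} = 0,  t_{21} = 9,  t_{22} = 9,  t_{23} = 5,  t_{24} = 1,  t_{25} = 6,  t_{26} = 7,  t_{27} = 0,  t_{28} = 7,  t_{29} = 7,  t_{30} = 1.
The sequence repeats with period 28.
(930 - 1) mod 28 = 5, so t_{930} = t_6 = 0.

0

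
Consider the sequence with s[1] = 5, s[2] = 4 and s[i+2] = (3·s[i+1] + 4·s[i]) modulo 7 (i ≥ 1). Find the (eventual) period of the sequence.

Listing terms: s[1] = 5; s[2] = 4; s[3] = 4; s[4] = 0; s[5] = 2; s[6] = 6; s[7] = 5; s[8] = 4.
Since (s[7], s[8]) = (s[1], s[2]) = (5, 4) (two consecutive terms determine the rest), the sequence is periodic with period 6.

6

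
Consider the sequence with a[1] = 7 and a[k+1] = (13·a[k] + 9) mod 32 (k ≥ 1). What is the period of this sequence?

Computing terms: a[1] = 7; a[2] = 4; a[3] = 29; a[4] = 2; a[5] = 3; a[6] = 16; a[7] = 25; a[8] = 14; a[9] = 31; a[10] = 28; a[11] = 21; a[12] = 26; a[13] = 27; a[14] = 8; a[15] = 17; a[16] = 6; a[17] = 23; a[18] = 20; a[19] = 13; a[20] = 18; a[21] = 19; a[22] = 0; a[23] = 9; a[24] = 30; a[25] = 15; a[26] = 12; a[27] = 5; a[28] = 10; a[29] = 11; a[30] = 24; a[31] = 1; a[32] = 22; a[33] = 7.
The sequence repeats with period 32.

32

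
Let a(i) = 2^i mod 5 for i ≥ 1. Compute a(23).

Computing terms: a(1) = 2, a(2) = 4, a(3) = 3, a(4) = 1, a(5) = 2.
The sequence repeats with period 4.
(23 - 1) mod 4 = 2, so a(23) = a(3) = 3.

3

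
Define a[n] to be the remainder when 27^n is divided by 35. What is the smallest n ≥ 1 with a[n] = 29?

2

a[0] = 1; a[1] = 27; a[2] = 29; a[3] = 13; a[4] = 1.
The sequence repeats with period 4.
The value 29 first appears (with n ≥ 1) at a[2].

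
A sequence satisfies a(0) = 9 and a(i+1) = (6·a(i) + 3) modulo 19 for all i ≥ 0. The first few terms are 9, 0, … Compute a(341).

1

a(0) = 9; a(1) = 0; a(2) = 3; a(3) = 2; a(4) = 15; a(5) = 17; a(6) = 10; a(7) = 6; a(8) = 1; a(9) = 9.
The sequence repeats with period 9.
So a(341) = a(0 + ((341-0) mod 9)) = a(8) = 1.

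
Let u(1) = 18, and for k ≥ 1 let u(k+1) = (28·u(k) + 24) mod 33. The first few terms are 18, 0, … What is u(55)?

Computing terms: u(1) = 18; u(2) = 0; u(3) = 24; u(4) = 3; u(5) = 9; u(6) = 12; u(7) = 30; u(8) = 6; u(9) = 27; u(10) = 21; u(11) = 18.
Since u(11) = u(1) = 18, the sequence is periodic with period 10.
So u(55) = u(1 + ((55-1) mod 10)) = u(5) = 9.

9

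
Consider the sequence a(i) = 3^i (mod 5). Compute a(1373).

3

Computing terms: a(0) = 1, a(1) = 3, a(2) = 4, a(3) = 2, a(4) = 1.
Since a(4) = a(0) = 1, the sequence is periodic with period 4.
So a(1373) = a(0 + ((1373-0) mod 4)) = a(1) = 3.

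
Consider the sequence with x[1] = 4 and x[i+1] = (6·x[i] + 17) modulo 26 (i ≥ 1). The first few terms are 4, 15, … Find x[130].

Listing terms: x[1] = 4; x[2] = 15; x[3] = 3; x[4] = 9; x[5] = 19; x[6] = 1; x[7] = 23; x[8] = 25; x[9] = 11; x[10] = 5; x[11] = 21; x[12] = 13; x[13] = 17; x[14] = 15.
Since x[14] = x[2] = 15, the sequence is eventually periodic: after a pre-period of length 1 it cycles with period 12.
For i ≥ 2, x[i] depends only on (i - 2) mod 12. (130 - 2) mod 12 = 8, so x[130] = x[10] = 5.

5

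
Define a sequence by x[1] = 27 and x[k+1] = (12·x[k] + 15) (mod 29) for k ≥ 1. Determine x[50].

x[1] = 27, x[2] = 20, x[3] = 23, x[4] = 1, x[5] = 27.
Since x[5] = x[1] = 27, the sequence is periodic with period 4.
So x[50] = x[1 + ((50-1) mod 4)] = x[2] = 20.

20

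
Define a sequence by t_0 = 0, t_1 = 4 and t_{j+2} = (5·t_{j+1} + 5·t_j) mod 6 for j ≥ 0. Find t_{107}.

Listing terms: t_0 = 0; t_1 = 4; t_2 = 2; t_3 = 0; t_4 = 4.
The sequence repeats with period 3.
(107 - 0) mod 3 = 2, so t_{107} = t_2 = 2.

2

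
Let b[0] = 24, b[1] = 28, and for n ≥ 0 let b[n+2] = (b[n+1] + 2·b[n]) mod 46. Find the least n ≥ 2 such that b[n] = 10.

We have b[0] = 24; b[1] = 28; b[2] = 30; b[3] = 40; b[4] = 8; b[5] = 42; b[6] = 12; b[7] = 4; b[8] = 28; b[9] = 36; b[10] = 0; b[11] = 26; b[12] = 26; b[13] = 32; b[14] = 38; b[15] = 10; b[16] = 40; b[17] = 14; b[18] = 2; b[19] = 30; b[20] = 34; b[21] = 2; b[22] = 24; b[23] = 28.
Since (b[22], b[23]) = (b[0], b[1]) = (24, 28) (two consecutive terms determine the rest), the sequence is periodic with period 22.
The value 10 first appears (with n ≥ 2) at b[15].

15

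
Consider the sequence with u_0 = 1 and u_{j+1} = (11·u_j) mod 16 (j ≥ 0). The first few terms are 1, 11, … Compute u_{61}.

11

Computing terms: u_0 = 1, u_1 = 11, u_2 = 9, u_3 = 3, u_4 = 1.
Since u_4 = u_0 = 1, the sequence is periodic with period 4.
(61 - 0) mod 4 = 1, so u_{61} = u_1 = 11.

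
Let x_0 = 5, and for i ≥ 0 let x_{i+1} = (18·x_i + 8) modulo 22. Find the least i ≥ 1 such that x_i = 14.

4

We have x_0 = 5,  x_1 = 10,  x_2 = 12,  x_3 = 4,  x_4 = 14,  x_5 = 18,  x_6 = 2,  x_7 = 0,  x_8 = 8,  x_9 = 20,  x_{10} = 16,  x_{11} = 10.
Since x_{11} = x_1 = 10, the sequence is eventually periodic: after a pre-period of length 1 it cycles with period 10.
The value 14 first appears (with i ≥ 1) at x_4.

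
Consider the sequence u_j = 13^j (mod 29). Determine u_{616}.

We have u_0 = 1,  u_1 = 13,  u_2 = 24,  u_3 = 22,  u_4 = 25,  u_5 = 6,  u_6 = 20,  u_7 = 28,  u_8 = 16,  u_9 = 5,  u_{10} = 7,  u_{11} = 4,  u_{12} = 23,  u_{13} = 9,  u_{14} = 1.
The sequence repeats with period 14.
So u_{616} = u_{0 + ((616-0) mod 14)} = u_0 = 1.

1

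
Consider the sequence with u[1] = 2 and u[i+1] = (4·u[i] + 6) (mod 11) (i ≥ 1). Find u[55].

10

Computing terms: u[1] = 2; u[2] = 3; u[3] = 7; u[4] = 1; u[5] = 10; u[6] = 2.
Since u[6] = u[1] = 2, the sequence is periodic with period 5.
(55 - 1) mod 5 = 4, so u[55] = u[5] = 10.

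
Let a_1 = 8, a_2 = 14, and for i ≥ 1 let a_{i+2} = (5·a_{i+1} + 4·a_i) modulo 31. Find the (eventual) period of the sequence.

3

a_1 = 8; a_2 = 14; a_3 = 9; a_4 = 8; a_5 = 14.
Since (a_4, a_5) = (a_1, a_2) = (8, 14) (two consecutive terms determine the rest), the sequence is periodic with period 3.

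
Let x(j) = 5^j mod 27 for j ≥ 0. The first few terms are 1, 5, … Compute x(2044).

22

x(0) = 1; x(1) = 5; x(2) = 25; x(3) = 17; x(4) = 4; x(5) = 20; x(6) = 19; x(7) = 14; x(8) = 16; x(9) = 26; x(10) = 22; x(11) = 2; x(12) = 10; x(13) = 23; x(14) = 7; x(15) = 8; x(16) = 13; x(17) = 11; x(18) = 1.
Since x(18) = x(0) = 1, the sequence is periodic with period 18.
(2044 - 0) mod 18 = 10, so x(2044) = x(10) = 22.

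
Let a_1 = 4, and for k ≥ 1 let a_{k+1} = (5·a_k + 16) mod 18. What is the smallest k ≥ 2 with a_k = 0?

We have a_1 = 4, a_2 = 0, a_3 = 16, a_4 = 6, a_5 = 10, a_6 = 12, a_7 = 4.
The sequence repeats with period 6.
The value 0 first appears (with k ≥ 2) at a_2.

2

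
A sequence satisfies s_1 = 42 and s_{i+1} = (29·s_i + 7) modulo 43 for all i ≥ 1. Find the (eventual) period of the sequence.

Computing terms: s_1 = 42, s_2 = 21, s_3 = 14, s_4 = 26, s_5 = 30, s_6 = 17, s_7 = 27, s_8 = 16, s_9 = 41, s_{10} = 35, s_{11} = 33, s_{12} = 18, s_{13} = 13, s_{14} = 40, s_{15} = 6, s_{16} = 9, s_{17} = 10, s_{18} = 39, s_{19} = 20, s_{20} = 28, s_{21} = 2, s_{22} = 22, s_{23} = 0, s_{24} = 7, s_{25} = 38, s_{26} = 34, s_{27} = 4, s_{28} = 37, s_{29} = 5, s_{30} = 23, s_{31} = 29, s_{32} = 31, s_{33} = 3, s_{34} = 8, s_{35} = 24, s_{36} = 15, s_{37} = 12, s_{38} = 11, s_{39} = 25, s_{40} = 1, s_{41} = 36, s_{42} = 19, s_{43} = 42.
The sequence repeats with period 42.

42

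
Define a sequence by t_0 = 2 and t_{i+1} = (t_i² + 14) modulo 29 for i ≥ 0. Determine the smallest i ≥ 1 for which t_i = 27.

Computing terms: t_0 = 2, t_1 = 18, t_2 = 19, t_3 = 27, t_4 = 18.
Since t_4 = t_1 = 18, the sequence is eventually periodic: after a pre-period of length 1 it cycles with period 3.
The value 27 first appears (with i ≥ 1) at t_3.

3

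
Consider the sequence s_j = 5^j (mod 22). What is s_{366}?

5

Computing terms: s_1 = 5,  s_2 = 3,  s_3 = 15,  s_4 = 9,  s_5 = 1,  s_6 = 5.
Since s_6 = s_1 = 5, the sequence is periodic with period 5.
(366 - 1) mod 5 = 0, so s_{366} = s_1 = 5.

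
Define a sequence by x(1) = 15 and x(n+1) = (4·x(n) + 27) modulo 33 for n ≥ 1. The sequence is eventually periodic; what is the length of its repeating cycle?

Computing terms: x(1) = 15, x(2) = 21, x(3) = 12, x(4) = 9, x(5) = 30, x(6) = 15.
Since x(6) = x(1) = 15, the sequence is periodic with period 5.

5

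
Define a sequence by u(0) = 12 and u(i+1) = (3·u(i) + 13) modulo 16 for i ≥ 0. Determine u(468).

Computing terms: u(0) = 12, u(1) = 1, u(2) = 0, u(3) = 13, u(4) = 4, u(5) = 9, u(6) = 8, u(7) = 5, u(8) = 12.
Since u(8) = u(0) = 12, the sequence is periodic with period 8.
So u(468) = u(0 + ((468-0) mod 8)) = u(4) = 4.

4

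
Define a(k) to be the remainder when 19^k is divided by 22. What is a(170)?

Listing terms: a(1) = 19,  a(2) = 9,  a(3) = 17,  a(4) = 15,  a(5) = 21,  a(6) = 3,  a(7) = 13,  a(8) = 5,  a(9) = 7,  a(10) = 1,  a(11) = 19.
Since a(11) = a(1) = 19, the sequence is periodic with period 10.
So a(170) = a(1 + ((170-1) mod 10)) = a(10) = 1.

1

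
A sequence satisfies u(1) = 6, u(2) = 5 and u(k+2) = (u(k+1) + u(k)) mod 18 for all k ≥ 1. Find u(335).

u(1) = 6,  u(2) = 5,  u(3) = 11,  u(4) = 16,  u(5) = 9,  u(6) = 7,  u(7) = 16,  u(8) = 5,  u(9) = 3,  u(10) = 8,  u(11) = 11,  u(12) = 1,  u(13) = 12,  u(14) = 13,  u(15) = 7,  u(16) = 2,  u(17) = 9,  u(18) = 11,  u(19) = 2,  u(20) = 13,  u(21) = 15,  u(22) = 10,  u(23) = 7,  u(24) = 17,  u(25) = 6,  u(26) = 5.
The sequence repeats with period 24.
So u(335) = u(1 + ((335-1) mod 24)) = u(23) = 7.

7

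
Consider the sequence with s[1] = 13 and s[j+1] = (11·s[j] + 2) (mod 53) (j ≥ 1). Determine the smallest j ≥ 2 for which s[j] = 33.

8

s[1] = 13,  s[2] = 39,  s[3] = 7,  s[4] = 26,  s[5] = 23,  s[6] = 43,  s[7] = 51,  s[8] = 33,  s[9] = 47,  s[10] = 42,  s[11] = 40,  s[12] = 18,  s[13] = 41,  s[14] = 29,  s[15] = 3,  s[16] = 35,  s[17] = 16,  s[18] = 19,  s[19] = 52,  s[20] = 44,  s[21] = 9,  s[22] = 48,  s[23] = 0,  s[24] = 2,  s[25] = 24,  s[26] = 1,  s[27] = 13.
The sequence repeats with period 26.
The value 33 first appears (with j ≥ 2) at s[8].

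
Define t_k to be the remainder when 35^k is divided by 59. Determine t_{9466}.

t_1 = 35; t_2 = 45; t_3 = 41; t_4 = 19; t_5 = 16; t_6 = 29; t_7 = 12; t_8 = 7; t_9 = 9; t_{10} = 20; t_{11} = 51; t_{12} = 15; t_{13} = 53; t_{14} = 26; t_{15} = 25; t_{16} = 49; t_{17} = 4; t_{18} = 22; t_{19} = 3; t_{20} = 46; t_{21} = 17; t_{22} = 5; t_{23} = 57; t_{24} = 48; t_{25} = 28; t_{26} = 36; t_{27} = 21; t_{28} = 27; t_{29} = 1; t_{30} = 35.
Since t_{30} = t_1 = 35, the sequence is periodic with period 29.
(9466 - 1) mod 29 = 11, so t_{9466} = t_{12} = 15.

15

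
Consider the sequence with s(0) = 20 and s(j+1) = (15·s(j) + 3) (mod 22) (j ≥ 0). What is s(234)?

18

Listing terms: s(0) = 20,  s(1) = 17,  s(2) = 16,  s(3) = 1,  s(4) = 18,  s(5) = 9,  s(6) = 6,  s(7) = 5,  s(8) = 12,  s(9) = 7,  s(10) = 20.
Since s(10) = s(0) = 20, the sequence is periodic with period 10.
So s(234) = s(0 + ((234-0) mod 10)) = s(4) = 18.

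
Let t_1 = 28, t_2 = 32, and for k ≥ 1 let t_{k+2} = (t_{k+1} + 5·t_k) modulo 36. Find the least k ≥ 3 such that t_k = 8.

Listing terms: t_1 = 28; t_2 = 32; t_3 = 28; t_4 = 8; t_5 = 4; t_6 = 8; t_7 = 28; t_8 = 32.
The sequence repeats with period 6.
The value 8 first appears (with k ≥ 3) at t_4.

4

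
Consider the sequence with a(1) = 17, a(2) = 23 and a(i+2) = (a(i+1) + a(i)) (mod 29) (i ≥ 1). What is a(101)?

11

We have a(1) = 17; a(2) = 23; a(3) = 11; a(4) = 5; a(5) = 16; a(6) = 21; a(7) = 8; a(8) = 0; a(9) = 8; a(10) = 8; a(11) = 16; a(12) = 24; a(13) = 11; a(14) = 6; a(15) = 17; a(16) = 23.
Since (a(15), a(16)) = (a(1), a(2)) = (17, 23) (two consecutive terms determine the rest), the sequence is periodic with period 14.
So a(101) = a(1 + ((101-1) mod 14)) = a(3) = 11.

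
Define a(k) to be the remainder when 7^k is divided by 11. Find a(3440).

a(0) = 1, a(1) = 7, a(2) = 5, a(3) = 2, a(4) = 3, a(5) = 10, a(6) = 4, a(7) = 6, a(8) = 9, a(9) = 8, a(10) = 1.
The sequence repeats with period 10.
(3440 - 0) mod 10 = 0, so a(3440) = a(0) = 1.

1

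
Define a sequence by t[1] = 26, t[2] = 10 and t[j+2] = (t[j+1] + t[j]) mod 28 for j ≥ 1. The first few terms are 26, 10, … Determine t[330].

Computing terms: t[1] = 26,  t[2] = 10,  t[3] = 8,  t[4] = 18,  t[5] = 26,  t[6] = 16,  t[7] = 14,  t[8] = 2,  t[9] = 16,  t[10] = 18,  t[11] = 6,  t[12] = 24,  t[13] = 2,  t[14] = 26,  t[15] = 0,  t[16] = 26,  t[17] = 26,  t[18] = 24,  t[19] = 22,  t[20] = 18,  t[21] = 12,  t[22] = 2,  t[23] = 14,  t[24] = 16,  t[25] = 2,  t[26] = 18,  t[27] = 20,  t[28] = 10,  t[29] = 2,  t[30] = 12,  t[31] = 14,  t[32] = 26,  t[33] = 12,  t[34] = 10,  t[35] = 22,  t[36] = 4,  t[37] = 26,  t[38] = 2,  t[39] = 0,  t[40] = 2,  t[41] = 2,  t[42] = 4,  t[43] = 6,  t[44] = 10,  t[45] = 16,  t[46] = 26,  t[47] = 14,  t[48] = 12,  t[49] = 26,  t[50] = 10.
Since (t[49], t[50]) = (t[1], t[2]) = (26, 10) (two consecutive terms determine the rest), the sequence is periodic with period 48.
So t[330] = t[1 + ((330-1) mod 48)] = t[42] = 4.

4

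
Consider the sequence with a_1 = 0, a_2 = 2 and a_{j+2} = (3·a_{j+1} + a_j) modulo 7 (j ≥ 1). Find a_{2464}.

2

Computing terms: a_1 = 0,  a_2 = 2,  a_3 = 6,  a_4 = 6,  a_5 = 3,  a_6 = 1,  a_7 = 6,  a_8 = 5,  a_9 = 0,  a_{10} = 5,  a_{11} = 1,  a_{12} = 1,  a_{13} = 4,  a_{14} = 6,  a_{15} = 1,  a_{16} = 2,  a_{17} = 0,  a_{18} = 2.
The sequence repeats with period 16.
So a_{2464} = a_{1 + ((2464-1) mod 16)} = a_{16} = 2.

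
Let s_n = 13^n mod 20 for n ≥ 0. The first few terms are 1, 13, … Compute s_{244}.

1

s_0 = 1; s_1 = 13; s_2 = 9; s_3 = 17; s_4 = 1.
Since s_4 = s_0 = 1, the sequence is periodic with period 4.
So s_{244} = s_{0 + ((244-0) mod 4)} = s_0 = 1.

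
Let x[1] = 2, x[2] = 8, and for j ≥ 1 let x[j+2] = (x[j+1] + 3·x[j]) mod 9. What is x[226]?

2

x[1] = 2; x[2] = 8; x[3] = 5; x[4] = 2; x[5] = 8.
Since (x[4], x[5]) = (x[1], x[2]) = (2, 8) (two consecutive terms determine the rest), the sequence is periodic with period 3.
(226 - 1) mod 3 = 0, so x[226] = x[1] = 2.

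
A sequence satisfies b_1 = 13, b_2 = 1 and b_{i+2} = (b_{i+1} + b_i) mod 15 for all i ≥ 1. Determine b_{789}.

5

Listing terms: b_1 = 13,  b_2 = 1,  b_3 = 14,  b_4 = 0,  b_5 = 14,  b_6 = 14,  b_7 = 13,  b_8 = 12,  b_9 = 10,  b_{10} = 7,  b_{11} = 2,  b_{12} = 9,  b_{13} = 11,  b_{14} = 5,  b_{15} = 1,  b_{16} = 6,  b_{17} = 7,  b_{18} = 13,  b_{19} = 5,  b_{20} = 3,  b_{21} = 8,  b_{22} = 11,  b_{23} = 4,  b_{24} = 0,  b_{25} = 4,  b_{26} = 4,  b_{27} = 8,  b_{28} = 12,  b_{29} = 5,  b_{30} = 2,  b_{31} = 7,  b_{32} = 9,  b_{33} = 1,  b_{34} = 10,  b_{35} = 11,  b_{36} = 6,  b_{37} = 2,  b_{38} = 8,  b_{39} = 10,  b_{40} = 3,  b_{41} = 13,  b_{42} = 1.
Since (b_{41}, b_{42}) = (b_1, b_2) = (13, 1) (two consecutive terms determine the rest), the sequence is periodic with period 40.
So b_{789} = b_{1 + ((789-1) mod 40)} = b_{29} = 5.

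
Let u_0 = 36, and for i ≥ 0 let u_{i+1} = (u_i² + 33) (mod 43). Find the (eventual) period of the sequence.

9

Listing terms: u_0 = 36; u_1 = 39; u_2 = 6; u_3 = 26; u_4 = 21; u_5 = 1; u_6 = 34; u_7 = 28; u_8 = 0; u_9 = 33; u_{10} = 4; u_{11} = 6.
Since u_{11} = u_2 = 6, the sequence is eventually periodic: after a pre-period of length 2 it cycles with period 9.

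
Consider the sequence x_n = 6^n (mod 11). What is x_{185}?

10

We have x_1 = 6, x_2 = 3, x_3 = 7, x_4 = 9, x_5 = 10, x_6 = 5, x_7 = 8, x_8 = 4, x_9 = 2, x_{10} = 1, x_{11} = 6.
Since x_{11} = x_1 = 6, the sequence is periodic with period 10.
So x_{185} = x_{1 + ((185-1) mod 10)} = x_5 = 10.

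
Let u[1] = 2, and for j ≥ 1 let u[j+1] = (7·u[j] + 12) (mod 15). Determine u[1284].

5

Computing terms: u[1] = 2; u[2] = 11; u[3] = 14; u[4] = 5; u[5] = 2.
Since u[5] = u[1] = 2, the sequence is periodic with period 4.
So u[1284] = u[1 + ((1284-1) mod 4)] = u[4] = 5.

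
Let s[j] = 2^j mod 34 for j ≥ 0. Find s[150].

Listing terms: s[0] = 1, s[1] = 2, s[2] = 4, s[3] = 8, s[4] = 16, s[5] = 32, s[6] = 30, s[7] = 26, s[8] = 18, s[9] = 2.
Since s[9] = s[1] = 2, the sequence is eventually periodic: after a pre-period of length 1 it cycles with period 8.
For j ≥ 1, s[j] depends only on (j - 1) mod 8. (150 - 1) mod 8 = 5, so s[150] = s[6] = 30.

30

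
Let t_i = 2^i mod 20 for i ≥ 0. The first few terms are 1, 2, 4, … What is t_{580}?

16

We have t_0 = 1, t_1 = 2, t_2 = 4, t_3 = 8, t_4 = 16, t_5 = 12, t_6 = 4.
Since t_6 = t_2 = 4, the sequence is eventually periodic: after a pre-period of length 2 it cycles with period 4.
For i ≥ 2, t_i depends only on (i - 2) mod 4. (580 - 2) mod 4 = 2, so t_{580} = t_4 = 16.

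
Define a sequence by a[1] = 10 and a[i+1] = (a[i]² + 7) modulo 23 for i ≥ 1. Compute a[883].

2

a[1] = 10,  a[2] = 15,  a[3] = 2,  a[4] = 11,  a[5] = 13,  a[6] = 15.
Since a[6] = a[2] = 15, the sequence is eventually periodic: after a pre-period of length 1 it cycles with period 4.
For i ≥ 2, a[i] depends only on (i - 2) mod 4. (883 - 2) mod 4 = 1, so a[883] = a[3] = 2.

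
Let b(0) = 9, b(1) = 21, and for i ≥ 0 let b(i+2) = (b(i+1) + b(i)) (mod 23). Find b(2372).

Computing terms: b(0) = 9, b(1) = 21, b(2) = 7, b(3) = 5, b(4) = 12, b(5) = 17, b(6) = 6, b(7) = 0, b(8) = 6, b(9) = 6, b(10) = 12, b(11) = 18, b(12) = 7, b(13) = 2, b(14) = 9, b(15) = 11, b(16) = 20, b(17) = 8, b(18) = 5, b(19) = 13, b(20) = 18, b(21) = 8, b(22) = 3, b(23) = 11, b(24) = 14, b(25) = 2, b(26) = 16, b(27) = 18, b(28) = 11, b(29) = 6, b(30) = 17, b(31) = 0, b(32) = 17, b(33) = 17, b(34) = 11, b(35) = 5, b(36) = 16, b(37) = 21, b(38) = 14, b(39) = 12, b(40) = 3, b(41) = 15, b(42) = 18, b(43) = 10, b(44) = 5, b(45) = 15, b(46) = 20, b(47) = 12, b(48) = 9, b(49) = 21.
Since (b(48), b(49)) = (b(0), b(1)) = (9, 21) (two consecutive terms determine the rest), the sequence is periodic with period 48.
(2372 - 0) mod 48 = 20, so b(2372) = b(20) = 18.

18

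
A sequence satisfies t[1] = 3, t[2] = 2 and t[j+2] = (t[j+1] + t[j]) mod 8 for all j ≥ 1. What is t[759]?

5

Computing terms: t[1] = 3; t[2] = 2; t[3] = 5; t[4] = 7; t[5] = 4; t[6] = 3; t[7] = 7; t[8] = 2; t[9] = 1; t[10] = 3; t[11] = 4; t[12] = 7; t[13] = 3; t[14] = 2.
The sequence repeats with period 12.
(759 - 1) mod 12 = 2, so t[759] = t[3] = 5.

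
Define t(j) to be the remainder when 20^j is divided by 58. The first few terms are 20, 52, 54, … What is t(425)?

Computing terms: t(1) = 20, t(2) = 52, t(3) = 54, t(4) = 36, t(5) = 24, t(6) = 16, t(7) = 30, t(8) = 20.
The sequence repeats with period 7.
(425 - 1) mod 7 = 4, so t(425) = t(5) = 24.

24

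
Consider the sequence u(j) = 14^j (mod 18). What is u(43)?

u(1) = 14,  u(2) = 16,  u(3) = 8,  u(4) = 4,  u(5) = 2,  u(6) = 10,  u(7) = 14.
The sequence repeats with period 6.
(43 - 1) mod 6 = 0, so u(43) = u(1) = 14.

14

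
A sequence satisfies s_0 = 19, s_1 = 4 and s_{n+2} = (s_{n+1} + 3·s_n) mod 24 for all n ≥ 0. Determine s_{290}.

13

Listing terms: s_0 = 19,  s_1 = 4,  s_2 = 13,  s_3 = 1,  s_4 = 16,  s_5 = 19,  s_6 = 19,  s_7 = 4.
Since (s_6, s_7) = (s_0, s_1) = (19, 4) (two consecutive terms determine the rest), the sequence is periodic with period 6.
(290 - 0) mod 6 = 2, so s_{290} = s_2 = 13.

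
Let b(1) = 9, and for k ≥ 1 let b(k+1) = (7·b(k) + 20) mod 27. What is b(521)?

5

b(1) = 9; b(2) = 2; b(3) = 7; b(4) = 15; b(5) = 17; b(6) = 4; b(7) = 21; b(8) = 5; b(9) = 1; b(10) = 0; b(11) = 20; b(12) = 25; b(13) = 6; b(14) = 8; b(15) = 22; b(16) = 12; b(17) = 23; b(18) = 19; b(19) = 18; b(20) = 11; b(21) = 16; b(22) = 24; b(23) = 26; b(24) = 13; b(25) = 3; b(26) = 14; b(27) = 10; b(28) = 9.
Since b(28) = b(1) = 9, the sequence is periodic with period 27.
So b(521) = b(1 + ((521-1) mod 27)) = b(8) = 5.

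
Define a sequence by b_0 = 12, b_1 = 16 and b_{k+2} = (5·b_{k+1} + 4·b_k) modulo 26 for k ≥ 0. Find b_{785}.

22

We have b_0 = 12,  b_1 = 16,  b_2 = 24,  b_3 = 2,  b_4 = 2,  b_5 = 18,  b_6 = 20,  b_7 = 16,  b_8 = 4,  b_9 = 6,  b_{10} = 20,  b_{11} = 20,  b_{12} = 24,  b_{13} = 18,  b_{14} = 4,  b_{15} = 14,  b_{16} = 8,  b_{17} = 18,  b_{18} = 18,  b_{19} = 6,  b_{20} = 24,  b_{21} = 14,  b_{22} = 10,  b_{23} = 2,  b_{24} = 24,  b_{25} = 24,  b_{26} = 8,  b_{27} = 6,  b_{28} = 10,  b_{29} = 22,  b_{30} = 20,  b_{31} = 6,  b_{32} = 6,  b_{33} = 2,  b_{34} = 8,  b_{35} = 22,  b_{36} = 12,  b_{37} = 18,  b_{38} = 8,  b_{39} = 8,  b_{40} = 20,  b_{41} = 2,  b_{42} = 12,  b_{43} = 16.
The sequence repeats with period 42.
So b_{785} = b_{0 + ((785-0) mod 42)} = b_{29} = 22.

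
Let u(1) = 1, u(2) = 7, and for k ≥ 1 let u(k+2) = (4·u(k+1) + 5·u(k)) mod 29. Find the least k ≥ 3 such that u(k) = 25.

We have u(1) = 1; u(2) = 7; u(3) = 4; u(4) = 22; u(5) = 21; u(6) = 20; u(7) = 11; u(8) = 28; u(9) = 22; u(10) = 25; u(11) = 7; u(12) = 8; u(13) = 9; u(14) = 18; u(15) = 1; u(16) = 7.
Since (u(15), u(16)) = (u(1), u(2)) = (1, 7) (two consecutive terms determine the rest), the sequence is periodic with period 14.
The value 25 first appears (with k ≥ 3) at u(10).

10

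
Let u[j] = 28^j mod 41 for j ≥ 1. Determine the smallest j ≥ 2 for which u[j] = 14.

We have u[1] = 28; u[2] = 5; u[3] = 17; u[4] = 25; u[5] = 3; u[6] = 2; u[7] = 15; u[8] = 10; u[9] = 34; u[10] = 9; u[11] = 6; u[12] = 4; u[13] = 30; u[14] = 20; u[15] = 27; u[16] = 18; u[17] = 12; u[18] = 8; u[19] = 19; u[20] = 40; u[21] = 13; u[22] = 36; u[23] = 24; u[24] = 16; u[25] = 38; u[26] = 39; u[27] = 26; u[28] = 31; u[29] = 7; u[30] = 32; u[31] = 35; u[32] = 37; u[33] = 11; u[34] = 21; u[35] = 14; u[36] = 23; u[37] = 29; u[38] = 33; u[39] = 22; u[40] = 1; u[41] = 28.
Since u[41] = u[1] = 28, the sequence is periodic with period 40.
The value 14 first appears (with j ≥ 2) at u[35].

35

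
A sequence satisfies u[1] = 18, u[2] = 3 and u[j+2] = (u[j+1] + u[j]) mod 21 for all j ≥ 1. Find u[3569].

18

Computing terms: u[1] = 18, u[2] = 3, u[3] = 0, u[4] = 3, u[5] = 3, u[6] = 6, u[7] = 9, u[8] = 15, u[9] = 3, u[10] = 18, u[11] = 0, u[12] = 18, u[13] = 18, u[14] = 15, u[15] = 12, u[16] = 6, u[17] = 18, u[18] = 3.
The sequence repeats with period 16.
So u[3569] = u[1 + ((3569-1) mod 16)] = u[1] = 18.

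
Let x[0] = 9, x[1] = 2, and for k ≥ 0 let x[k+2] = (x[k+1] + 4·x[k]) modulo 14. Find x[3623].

0

Computing terms: x[0] = 9; x[1] = 2; x[2] = 10; x[3] = 4; x[4] = 2; x[5] = 4; x[6] = 12; x[7] = 0; x[8] = 6; x[9] = 6; x[10] = 2; x[11] = 12; x[12] = 6; x[13] = 12; x[14] = 8; x[15] = 0; x[16] = 4; x[17] = 4; x[18] = 6; x[19] = 8; x[20] = 4; x[21] = 8; x[22] = 10; x[23] = 0; x[24] = 12; x[25] = 12; x[26] = 4; x[27] = 10; x[28] = 12; x[29] = 10; x[30] = 2; x[31] = 0; x[32] = 8; x[33] = 8; x[34] = 12; x[35] = 2; x[36] = 8; x[37] = 2; x[38] = 6; x[39] = 0; x[40] = 10; x[41] = 10; x[42] = 8; x[43] = 6; x[44] = 10; x[45] = 6; x[46] = 4; x[47] = 0; x[48] = 2; x[49] = 2; x[50] = 10.
Since (x[49], x[50]) = (x[1], x[2]) = (2, 10) (two consecutive terms determine the rest), the sequence is eventually periodic: after a pre-period of length 1 it cycles with period 48.
For k ≥ 1, x[k] depends only on (k - 1) mod 48. (3623 - 1) mod 48 = 22, so x[3623] = x[23] = 0.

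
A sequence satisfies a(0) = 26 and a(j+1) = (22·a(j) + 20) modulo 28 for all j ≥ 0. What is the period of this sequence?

a(0) = 26; a(1) = 4; a(2) = 24; a(3) = 16; a(4) = 8; a(5) = 0; a(6) = 20; a(7) = 12; a(8) = 4.
Since a(8) = a(1) = 4, the sequence is eventually periodic: after a pre-period of length 1 it cycles with period 7.

7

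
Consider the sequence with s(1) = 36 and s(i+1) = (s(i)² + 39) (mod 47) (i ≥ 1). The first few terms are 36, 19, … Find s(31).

26

Listing terms: s(1) = 36; s(2) = 19; s(3) = 24; s(4) = 4; s(5) = 8; s(6) = 9; s(7) = 26; s(8) = 10; s(9) = 45; s(10) = 43; s(11) = 8.
Since s(11) = s(5) = 8, the sequence is eventually periodic: after a pre-period of length 4 it cycles with period 6.
For i ≥ 5, s(i) depends only on (i - 5) mod 6. (31 - 5) mod 6 = 2, so s(31) = s(7) = 26.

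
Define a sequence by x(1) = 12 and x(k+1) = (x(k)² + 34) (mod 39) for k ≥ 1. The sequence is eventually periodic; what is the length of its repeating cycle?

x(1) = 12,  x(2) = 22,  x(3) = 11,  x(4) = 38,  x(5) = 35,  x(6) = 11.
Since x(6) = x(3) = 11, the sequence is eventually periodic: after a pre-period of length 2 it cycles with period 3.

3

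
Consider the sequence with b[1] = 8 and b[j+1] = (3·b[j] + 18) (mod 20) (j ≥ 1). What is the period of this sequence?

4

We have b[1] = 8, b[2] = 2, b[3] = 4, b[4] = 10, b[5] = 8.
The sequence repeats with period 4.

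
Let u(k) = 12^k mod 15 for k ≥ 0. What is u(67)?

u(0) = 1, u(1) = 12, u(2) = 9, u(3) = 3, u(4) = 6, u(5) = 12.
Since u(5) = u(1) = 12, the sequence is eventually periodic: after a pre-period of length 1 it cycles with period 4.
For k ≥ 1, u(k) depends only on (k - 1) mod 4. (67 - 1) mod 4 = 2, so u(67) = u(3) = 3.

3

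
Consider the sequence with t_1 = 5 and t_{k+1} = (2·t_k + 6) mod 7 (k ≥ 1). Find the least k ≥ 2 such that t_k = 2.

Listing terms: t_1 = 5,  t_2 = 2,  t_3 = 3,  t_4 = 5.
The sequence repeats with period 3.
The value 2 first appears (with k ≥ 2) at t_2.

2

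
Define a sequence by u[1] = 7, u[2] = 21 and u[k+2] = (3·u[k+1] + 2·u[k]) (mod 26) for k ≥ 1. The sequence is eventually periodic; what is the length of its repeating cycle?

We have u[1] = 7, u[2] = 21, u[3] = 25, u[4] = 13, u[5] = 11, u[6] = 7, u[7] = 17, u[8] = 13, u[9] = 21, u[10] = 11, u[11] = 23, u[12] = 13, u[13] = 7, u[14] = 21.
The sequence repeats with period 12.

12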